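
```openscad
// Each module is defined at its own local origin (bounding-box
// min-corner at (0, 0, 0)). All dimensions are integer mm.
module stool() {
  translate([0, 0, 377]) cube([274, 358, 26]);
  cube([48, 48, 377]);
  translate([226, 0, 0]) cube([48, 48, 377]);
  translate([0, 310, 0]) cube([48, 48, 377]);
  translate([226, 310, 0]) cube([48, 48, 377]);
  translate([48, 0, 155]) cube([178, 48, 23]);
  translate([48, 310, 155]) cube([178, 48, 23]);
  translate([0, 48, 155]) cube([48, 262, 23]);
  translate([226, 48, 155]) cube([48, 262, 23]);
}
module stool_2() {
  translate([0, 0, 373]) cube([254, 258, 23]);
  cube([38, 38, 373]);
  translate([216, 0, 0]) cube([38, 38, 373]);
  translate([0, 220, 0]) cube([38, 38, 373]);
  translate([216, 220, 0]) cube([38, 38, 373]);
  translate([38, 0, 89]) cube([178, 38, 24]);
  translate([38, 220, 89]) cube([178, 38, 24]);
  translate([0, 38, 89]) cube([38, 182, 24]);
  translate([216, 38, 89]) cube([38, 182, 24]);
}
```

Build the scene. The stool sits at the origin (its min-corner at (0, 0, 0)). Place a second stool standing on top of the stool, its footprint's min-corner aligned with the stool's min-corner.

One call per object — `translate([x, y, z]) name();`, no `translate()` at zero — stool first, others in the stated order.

stool();
translate([0, 0, 403]) stool_2();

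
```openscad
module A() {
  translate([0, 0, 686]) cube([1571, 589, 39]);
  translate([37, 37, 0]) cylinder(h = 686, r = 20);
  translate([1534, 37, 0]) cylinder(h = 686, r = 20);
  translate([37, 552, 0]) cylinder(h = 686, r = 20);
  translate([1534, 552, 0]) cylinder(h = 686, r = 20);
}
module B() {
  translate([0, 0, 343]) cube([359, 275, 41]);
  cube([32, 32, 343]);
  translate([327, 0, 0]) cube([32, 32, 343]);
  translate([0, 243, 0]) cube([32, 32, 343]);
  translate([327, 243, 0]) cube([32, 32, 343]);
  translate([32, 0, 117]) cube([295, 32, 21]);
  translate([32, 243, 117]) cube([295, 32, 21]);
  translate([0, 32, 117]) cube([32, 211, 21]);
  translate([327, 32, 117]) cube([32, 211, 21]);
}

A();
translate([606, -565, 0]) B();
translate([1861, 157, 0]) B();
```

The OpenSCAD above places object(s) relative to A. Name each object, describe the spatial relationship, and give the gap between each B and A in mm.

A is a table. B is a stool. Two stools sit around the table at the −y, +x sides. The gap between each stool and the table is 290 mm.

Each stool's nearest face is 290 mm from the table's bounding box.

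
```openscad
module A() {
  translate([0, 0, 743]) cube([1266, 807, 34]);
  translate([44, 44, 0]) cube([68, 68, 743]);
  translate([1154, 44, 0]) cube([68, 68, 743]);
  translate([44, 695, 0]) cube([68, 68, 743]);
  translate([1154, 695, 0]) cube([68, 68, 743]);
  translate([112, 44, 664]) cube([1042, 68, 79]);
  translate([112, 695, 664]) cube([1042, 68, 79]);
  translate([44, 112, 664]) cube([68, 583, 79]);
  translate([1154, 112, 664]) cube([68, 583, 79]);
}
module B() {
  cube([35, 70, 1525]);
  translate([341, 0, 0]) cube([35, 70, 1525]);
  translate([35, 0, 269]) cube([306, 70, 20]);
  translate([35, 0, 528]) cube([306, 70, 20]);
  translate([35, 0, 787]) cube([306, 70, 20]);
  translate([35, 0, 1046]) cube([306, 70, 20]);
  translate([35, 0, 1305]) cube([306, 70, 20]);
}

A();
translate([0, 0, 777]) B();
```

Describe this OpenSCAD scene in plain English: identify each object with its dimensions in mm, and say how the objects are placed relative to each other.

A is a table with a 1266×807 mm rectangular top, 34 mm thick, top surface at z = 777 mm, supported by four 68×68 mm square legs, each inset 44 mm from the nearest pair of top edges, running from the floor. Four apron rails, 68 mm thick and 79 mm tall, run between adjacent legs with their top edges flush with the underside of the top and their outer faces flush with the legs' outer faces.

B is a wooden ladder with two side rails of 35×70 mm section and 1525 mm height, set 376 mm apart overall. Between them run 5 rectangular rungs (70 mm deep, 20 mm thick), front faces flush with the rails' −y face. The bottom of the first rung is 269 mm above the floor and each subsequent rung is 259 mm higher than the one below.

The ladder is on top of the table.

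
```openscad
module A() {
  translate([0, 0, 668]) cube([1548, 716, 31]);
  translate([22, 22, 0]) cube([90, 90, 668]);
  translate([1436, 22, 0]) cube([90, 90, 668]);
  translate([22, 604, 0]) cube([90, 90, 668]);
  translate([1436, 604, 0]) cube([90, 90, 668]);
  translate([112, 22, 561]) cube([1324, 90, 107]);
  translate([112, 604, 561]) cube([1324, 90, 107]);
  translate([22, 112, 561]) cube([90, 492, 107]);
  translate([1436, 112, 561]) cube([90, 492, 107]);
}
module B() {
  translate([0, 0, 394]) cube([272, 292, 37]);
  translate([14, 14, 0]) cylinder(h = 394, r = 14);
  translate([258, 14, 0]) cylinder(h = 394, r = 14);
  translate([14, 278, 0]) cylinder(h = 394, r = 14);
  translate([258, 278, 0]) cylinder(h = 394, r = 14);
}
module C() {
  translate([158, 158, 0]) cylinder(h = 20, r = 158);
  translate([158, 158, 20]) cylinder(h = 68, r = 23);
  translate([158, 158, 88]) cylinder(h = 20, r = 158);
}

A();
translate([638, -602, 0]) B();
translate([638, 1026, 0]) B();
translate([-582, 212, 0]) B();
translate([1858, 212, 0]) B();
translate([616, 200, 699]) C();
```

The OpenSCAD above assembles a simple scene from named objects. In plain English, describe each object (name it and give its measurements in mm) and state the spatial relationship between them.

A is a table: top 1548 mm (x) × 716 mm (y), 31 mm thick, upper face at z = 699 mm, on four 90×90 mm square legs, each inset 22 mm from the nearest pair of top edges, running from z = 0 to the bottom of the top. Four apron rails, 90 mm thick and 107 mm tall, run between adjacent legs with their top edges flush with the underside of the top and their outer faces flush with the legs' outer faces.

B is a simple wooden stool: a rectangular seat 272 mm (x) by 292 mm (y), 37 mm thick, top face at z = 431 mm, on four round legs, each 28 mm in diameter. The legs rest on z = 0, each leg's axis is inset half a diameter from the nearest pair of seat edges (so the leg's bounding box is flush with the corner).

C is a spool: two coaxial disc flanges of radius 158 mm and thickness 20 mm, joined by a core cylinder of radius 23 mm and height 68 mm. The lower flange rests on z = 0 and the three cylinders share a vertical axis.

Four stools sit around the table at the −y, +y, −x, +x sides. The spool is on top of the table, centred.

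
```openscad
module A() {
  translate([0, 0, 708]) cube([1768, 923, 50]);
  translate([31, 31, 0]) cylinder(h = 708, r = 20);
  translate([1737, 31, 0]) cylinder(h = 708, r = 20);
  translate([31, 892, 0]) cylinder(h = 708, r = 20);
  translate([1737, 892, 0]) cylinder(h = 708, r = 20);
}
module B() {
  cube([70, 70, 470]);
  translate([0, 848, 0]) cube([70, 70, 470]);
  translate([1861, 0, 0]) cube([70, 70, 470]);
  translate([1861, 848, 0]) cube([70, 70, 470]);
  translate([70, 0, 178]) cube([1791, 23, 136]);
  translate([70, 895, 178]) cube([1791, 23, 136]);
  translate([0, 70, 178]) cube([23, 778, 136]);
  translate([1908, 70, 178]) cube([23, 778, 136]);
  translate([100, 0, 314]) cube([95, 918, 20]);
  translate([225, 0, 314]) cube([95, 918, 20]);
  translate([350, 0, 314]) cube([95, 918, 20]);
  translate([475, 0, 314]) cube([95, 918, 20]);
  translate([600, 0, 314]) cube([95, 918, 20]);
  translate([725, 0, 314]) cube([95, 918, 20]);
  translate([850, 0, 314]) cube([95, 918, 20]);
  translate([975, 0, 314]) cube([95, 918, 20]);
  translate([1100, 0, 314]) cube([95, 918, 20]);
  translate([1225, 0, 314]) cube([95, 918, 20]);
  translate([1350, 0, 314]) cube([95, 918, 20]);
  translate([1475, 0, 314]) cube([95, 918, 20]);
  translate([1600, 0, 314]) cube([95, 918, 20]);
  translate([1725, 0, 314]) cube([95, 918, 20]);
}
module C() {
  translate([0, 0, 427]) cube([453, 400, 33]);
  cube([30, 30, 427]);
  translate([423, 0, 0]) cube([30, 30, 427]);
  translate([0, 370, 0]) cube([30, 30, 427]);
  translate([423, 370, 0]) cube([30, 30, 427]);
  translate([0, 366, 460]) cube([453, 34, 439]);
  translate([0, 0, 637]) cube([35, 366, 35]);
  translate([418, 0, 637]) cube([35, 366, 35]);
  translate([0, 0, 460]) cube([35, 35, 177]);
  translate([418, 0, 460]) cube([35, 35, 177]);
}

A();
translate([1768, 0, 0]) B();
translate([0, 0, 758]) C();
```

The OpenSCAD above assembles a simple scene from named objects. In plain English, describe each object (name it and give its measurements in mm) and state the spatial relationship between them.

A is a table: top 1768 mm (x) × 923 mm (y), 50 mm thick, upper face at z = 758 mm, on four round legs of 40 mm diameter, each leg's bounding box inset 11 mm from the nearest pair of top edges, running from z = 0 to the bottom of the top.

B is a bed frame 1931 mm long (x) by 918 mm wide (y). Four 70×70 mm corner posts, 470 mm tall, at the corners of the footprint. Four rails of 23 mm thickness and 136 mm height run between adjacent posts with their undersides at z = 178 mm, their outer faces flush with the outside of the frame (the two x-running rails run between the posts' inner faces; the two y-running rails run between the posts' inner faces). 14 slats, each 95 mm wide (x) and 20 mm thick, lie across the top of the two x-running rails, running the full 918 mm width of the frame in y; the slats are evenly spaced along x between the inner faces of the end posts with equal gaps (rounded down to the nearest mm) at the −x end and between each pair — any rounding remainder accumulates at the +x end.

C is a chair: 453×400 mm seat, 33 mm thick, top at z = 460 mm, on four 30 mm square corner legs flush with the seat edges. A 34 mm thick backrest slab spans the full seat width, extending 439 mm above the seat top, its back face flush with the seat's +y edge. Two armrests of 35×35 mm section run along each side from the seat's front edge to the front of the backrest, top faces 212 mm above the seat top and outer faces flush with the seat's x-edges; a 35×35 mm post under the front of each armrest stands on the seat at the front corner.

The bed frame is against the table's +x side, with their −y faces flush. The chair is on top of the table.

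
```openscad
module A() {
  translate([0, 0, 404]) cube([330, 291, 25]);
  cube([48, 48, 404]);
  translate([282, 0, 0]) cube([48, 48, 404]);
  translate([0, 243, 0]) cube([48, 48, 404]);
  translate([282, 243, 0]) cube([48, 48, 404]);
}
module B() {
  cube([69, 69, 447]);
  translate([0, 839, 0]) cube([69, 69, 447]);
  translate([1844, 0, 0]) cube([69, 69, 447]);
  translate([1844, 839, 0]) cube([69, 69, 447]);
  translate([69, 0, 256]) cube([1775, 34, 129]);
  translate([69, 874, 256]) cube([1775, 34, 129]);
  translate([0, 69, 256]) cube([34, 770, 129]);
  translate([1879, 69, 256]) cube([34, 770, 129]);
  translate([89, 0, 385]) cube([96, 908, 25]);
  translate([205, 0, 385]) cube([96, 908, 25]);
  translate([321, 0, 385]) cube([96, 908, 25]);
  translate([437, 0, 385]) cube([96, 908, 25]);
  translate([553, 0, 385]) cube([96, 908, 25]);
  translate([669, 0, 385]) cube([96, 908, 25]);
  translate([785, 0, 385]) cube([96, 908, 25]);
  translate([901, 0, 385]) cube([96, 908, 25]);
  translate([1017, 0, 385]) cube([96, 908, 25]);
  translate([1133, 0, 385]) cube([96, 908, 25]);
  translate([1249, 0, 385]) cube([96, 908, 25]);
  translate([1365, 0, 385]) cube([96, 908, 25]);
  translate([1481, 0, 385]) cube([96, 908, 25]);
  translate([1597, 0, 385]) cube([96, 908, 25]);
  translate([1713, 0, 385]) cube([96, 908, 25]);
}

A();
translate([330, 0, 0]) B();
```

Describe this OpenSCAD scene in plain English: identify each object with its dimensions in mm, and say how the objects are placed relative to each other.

A is a four-legged stool. The seat is 330×291 mm, 25 mm thick, top at z = 429 mm. It stands on four square legs, each 48×48 mm in cross-section, from z = 0 to the seat underside, each flush with a corner of the seat.

B is a bed frame 1913 mm long (x) by 908 mm wide (y). Four 69×69 mm corner posts, 447 mm tall, at the corners of the footprint. Four rails of 34 mm thickness and 129 mm height run between adjacent posts with their undersides at z = 256 mm, their outer faces flush with the outside of the frame (the two x-running rails run between the posts' inner faces; the two y-running rails run between the posts' inner faces). 15 slats, each 96 mm wide (x) and 25 mm thick, lie across the top of the two x-running rails, running the full 908 mm width of the frame in y; the slats are evenly spaced along x between the inner faces of the end posts with equal gaps (rounded down to the nearest mm) at the −x end and between each pair — any rounding remainder accumulates at the +x end.

The bed frame is against the stool's +x side, with their −y faces flush.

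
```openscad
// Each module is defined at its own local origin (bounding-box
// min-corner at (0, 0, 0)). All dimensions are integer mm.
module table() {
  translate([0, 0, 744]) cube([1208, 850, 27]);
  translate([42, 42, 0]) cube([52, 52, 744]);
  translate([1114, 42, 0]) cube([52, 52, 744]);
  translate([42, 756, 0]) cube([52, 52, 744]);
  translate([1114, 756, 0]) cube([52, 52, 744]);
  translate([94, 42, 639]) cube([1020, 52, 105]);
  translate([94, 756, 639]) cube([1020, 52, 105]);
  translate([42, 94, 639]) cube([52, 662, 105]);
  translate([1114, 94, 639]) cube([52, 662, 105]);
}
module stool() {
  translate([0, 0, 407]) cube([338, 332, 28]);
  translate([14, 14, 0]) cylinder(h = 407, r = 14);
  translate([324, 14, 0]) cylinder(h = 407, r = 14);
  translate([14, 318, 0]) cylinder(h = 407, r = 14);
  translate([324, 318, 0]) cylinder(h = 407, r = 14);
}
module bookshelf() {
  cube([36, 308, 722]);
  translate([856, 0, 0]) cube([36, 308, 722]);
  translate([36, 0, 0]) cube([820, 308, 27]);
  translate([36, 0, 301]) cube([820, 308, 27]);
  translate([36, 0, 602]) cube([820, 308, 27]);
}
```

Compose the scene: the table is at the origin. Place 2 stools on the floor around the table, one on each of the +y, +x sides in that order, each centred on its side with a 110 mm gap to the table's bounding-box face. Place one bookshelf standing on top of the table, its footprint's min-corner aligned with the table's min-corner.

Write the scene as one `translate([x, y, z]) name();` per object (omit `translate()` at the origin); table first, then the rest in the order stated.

table();
translate([435, 960, 0]) stool();
translate([1318, 259, 0]) stool();
translate([0, 0, 771]) bookshelf();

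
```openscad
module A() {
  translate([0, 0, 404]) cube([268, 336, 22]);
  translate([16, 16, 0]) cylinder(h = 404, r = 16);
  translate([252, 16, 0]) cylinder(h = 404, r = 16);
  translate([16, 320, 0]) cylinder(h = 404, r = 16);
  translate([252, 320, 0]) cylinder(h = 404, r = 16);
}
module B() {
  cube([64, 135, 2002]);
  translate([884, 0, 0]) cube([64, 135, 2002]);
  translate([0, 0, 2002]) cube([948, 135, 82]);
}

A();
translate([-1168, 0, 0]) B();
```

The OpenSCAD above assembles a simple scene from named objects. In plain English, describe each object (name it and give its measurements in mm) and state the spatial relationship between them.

A is a simple wooden stool: a rectangular seat 268 mm (x) by 336 mm (y), 22 mm thick, top face at z = 426 mm, on four round legs, each 32 mm in diameter. The legs rest on z = 0, each leg's axis is inset half a diameter from the nearest pair of seat edges (so the leg's bounding box is flush with the corner).

B is a door frame. The clear opening is 820 mm wide and 2002 mm high. Two 64 mm wide jambs, 135 mm deep, stand either side of the opening from the floor to the top of the opening. A 82 mm thick head sits across the top of both jambs, spanning the full outside width of the frame.

The door frame is on the floor beside the stool on its −x side.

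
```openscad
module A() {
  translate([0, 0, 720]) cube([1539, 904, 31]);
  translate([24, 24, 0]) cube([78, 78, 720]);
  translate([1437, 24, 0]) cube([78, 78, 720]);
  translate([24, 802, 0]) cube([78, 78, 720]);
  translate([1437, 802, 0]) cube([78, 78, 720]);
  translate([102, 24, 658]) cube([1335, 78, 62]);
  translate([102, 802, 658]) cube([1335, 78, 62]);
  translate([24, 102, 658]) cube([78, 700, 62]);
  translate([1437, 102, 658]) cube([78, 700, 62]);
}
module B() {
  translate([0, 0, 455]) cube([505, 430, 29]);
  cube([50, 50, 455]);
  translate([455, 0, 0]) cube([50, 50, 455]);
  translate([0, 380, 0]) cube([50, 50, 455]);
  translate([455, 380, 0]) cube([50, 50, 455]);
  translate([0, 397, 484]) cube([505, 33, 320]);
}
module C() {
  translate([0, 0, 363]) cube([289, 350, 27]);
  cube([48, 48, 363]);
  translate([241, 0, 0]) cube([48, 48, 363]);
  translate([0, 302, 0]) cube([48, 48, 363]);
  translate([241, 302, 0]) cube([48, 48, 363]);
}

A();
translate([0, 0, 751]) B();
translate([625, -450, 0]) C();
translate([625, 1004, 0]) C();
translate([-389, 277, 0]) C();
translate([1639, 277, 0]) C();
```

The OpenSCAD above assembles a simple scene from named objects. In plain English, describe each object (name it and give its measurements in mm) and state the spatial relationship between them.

A is a table: top 1539 mm (x) × 904 mm (y), 31 mm thick, upper face at z = 751 mm, on four 78×78 mm square legs, each inset 24 mm from the nearest pair of top edges, running from z = 0 to the bottom of the top. Four apron rails, 78 mm thick and 62 mm tall, run between adjacent legs with their top edges flush with the underside of the top and their outer faces flush with the legs' outer faces.

B is a chair: 505×430 mm seat, 29 mm thick, top at z = 484 mm, on four 50 mm square corner legs flush with the seat edges. A 33 mm thick backrest slab spans the full seat width, extending 320 mm above the seat top, its back face flush with the seat's +y edge.

C is a four-legged stool. The seat is a 289×350×27 mm slab whose top surface is at z = 390 mm; four square legs, each 48×48 mm in cross-section, run from the floor (z = 0) to the underside of the seat, each flush with a corner of the seat.

The chair is on top of the table. Four stools sit around the table at the −y, +y, −x, +x sides.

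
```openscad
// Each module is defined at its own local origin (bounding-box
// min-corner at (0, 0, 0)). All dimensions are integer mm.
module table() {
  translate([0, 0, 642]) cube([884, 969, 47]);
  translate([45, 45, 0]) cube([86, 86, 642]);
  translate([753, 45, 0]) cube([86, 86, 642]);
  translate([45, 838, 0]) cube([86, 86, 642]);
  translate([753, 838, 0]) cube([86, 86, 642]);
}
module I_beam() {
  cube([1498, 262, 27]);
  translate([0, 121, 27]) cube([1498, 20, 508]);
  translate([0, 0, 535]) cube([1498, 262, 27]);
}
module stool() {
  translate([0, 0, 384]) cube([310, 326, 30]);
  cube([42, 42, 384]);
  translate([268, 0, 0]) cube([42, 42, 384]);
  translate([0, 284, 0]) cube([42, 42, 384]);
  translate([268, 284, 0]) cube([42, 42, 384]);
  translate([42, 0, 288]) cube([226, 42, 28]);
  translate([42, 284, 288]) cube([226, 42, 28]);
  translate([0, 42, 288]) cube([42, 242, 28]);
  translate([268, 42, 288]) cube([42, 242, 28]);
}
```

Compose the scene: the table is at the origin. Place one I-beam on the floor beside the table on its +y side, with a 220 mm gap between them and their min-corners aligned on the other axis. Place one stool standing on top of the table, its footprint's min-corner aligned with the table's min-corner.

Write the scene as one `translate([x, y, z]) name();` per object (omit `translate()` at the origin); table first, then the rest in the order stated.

table();
translate([0, 1189, 0]) I_beam();
translate([0, 0, 689]) stool();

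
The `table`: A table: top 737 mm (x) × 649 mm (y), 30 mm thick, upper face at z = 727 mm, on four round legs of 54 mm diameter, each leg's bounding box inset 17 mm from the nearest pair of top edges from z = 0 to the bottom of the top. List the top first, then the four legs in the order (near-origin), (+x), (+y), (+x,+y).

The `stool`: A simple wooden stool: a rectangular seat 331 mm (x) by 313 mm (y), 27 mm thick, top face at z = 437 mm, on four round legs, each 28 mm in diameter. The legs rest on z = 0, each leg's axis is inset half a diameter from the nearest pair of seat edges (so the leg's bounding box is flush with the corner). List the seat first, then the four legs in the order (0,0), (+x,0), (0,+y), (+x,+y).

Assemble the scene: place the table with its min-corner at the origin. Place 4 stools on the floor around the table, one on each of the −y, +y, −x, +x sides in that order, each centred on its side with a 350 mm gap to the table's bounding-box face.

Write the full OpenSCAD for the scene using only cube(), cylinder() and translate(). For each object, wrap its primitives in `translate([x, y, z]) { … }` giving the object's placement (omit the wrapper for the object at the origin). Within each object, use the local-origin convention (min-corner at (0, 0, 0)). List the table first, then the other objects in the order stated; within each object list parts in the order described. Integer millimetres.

translate([0, 0, 697]) cube([737, 649, 30]);
translate([44, 44, 0]) cylinder(h = 697, r = 27);
translate([693, 44, 0]) cylinder(h = 697, r = 27);
translate([44, 605, 0]) cylinder(h = 697, r = 27);
translate([693, 605, 0]) cylinder(h = 697, r = 27);
translate([203, -663, 0]) {
  translate([0, 0, 410]) cube([331, 313, 27]);
  translate([14, 14, 0]) cylinder(h = 410, r = 14);
  translate([317, 14, 0]) cylinder(h = 410, r = 14);
  translate([14, 299, 0]) cylinder(h = 410, r = 14);
  translate([317, 299, 0]) cylinder(h = 410, r = 14);
}
translate([203, 999, 0]) {
  translate([0, 0, 410]) cube([331, 313, 27]);
  translate([14, 14, 0]) cylinder(h = 410, r = 14);
  translate([317, 14, 0]) cylinder(h = 410, r = 14);
  translate([14, 299, 0]) cylinder(h = 410, r = 14);
  translate([317, 299, 0]) cylinder(h = 410, r = 14);
}
translate([-681, 168, 0]) {
  translate([0, 0, 410]) cube([331, 313, 27]);
  translate([14, 14, 0]) cylinder(h = 410, r = 14);
  translate([317, 14, 0]) cylinder(h = 410, r = 14);
  translate([14, 299, 0]) cylinder(h = 410, r = 14);
  translate([317, 299, 0]) cylinder(h = 410, r = 14);
}
translate([1087, 168, 0]) {
  translate([0, 0, 410]) cube([331, 313, 27]);
  translate([14, 14, 0]) cylinder(h = 410, r = 14);
  translate([317, 14, 0]) cylinder(h = 410, r = 14);
  translate([14, 299, 0]) cylinder(h = 410, r = 14);
  translate([317, 299, 0]) cylinder(h = 410, r = 14);
}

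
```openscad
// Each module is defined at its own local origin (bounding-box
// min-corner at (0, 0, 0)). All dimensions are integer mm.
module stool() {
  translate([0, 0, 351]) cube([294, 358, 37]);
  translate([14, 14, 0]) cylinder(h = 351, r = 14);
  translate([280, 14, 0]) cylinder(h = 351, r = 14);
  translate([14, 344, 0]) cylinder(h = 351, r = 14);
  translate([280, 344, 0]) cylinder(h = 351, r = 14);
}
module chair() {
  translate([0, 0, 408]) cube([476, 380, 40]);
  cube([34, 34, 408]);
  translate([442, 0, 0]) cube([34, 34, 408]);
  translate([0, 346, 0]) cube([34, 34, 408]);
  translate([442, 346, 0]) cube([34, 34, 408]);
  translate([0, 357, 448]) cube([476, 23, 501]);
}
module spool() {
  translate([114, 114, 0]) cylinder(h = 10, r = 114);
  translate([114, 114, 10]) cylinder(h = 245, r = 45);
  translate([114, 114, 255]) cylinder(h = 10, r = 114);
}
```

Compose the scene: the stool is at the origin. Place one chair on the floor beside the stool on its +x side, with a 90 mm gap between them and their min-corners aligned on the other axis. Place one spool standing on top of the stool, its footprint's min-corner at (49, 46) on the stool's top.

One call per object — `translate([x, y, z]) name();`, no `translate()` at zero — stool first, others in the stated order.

stool();
translate([384, 0, 0]) chair();
translate([49, 46, 388]) spool();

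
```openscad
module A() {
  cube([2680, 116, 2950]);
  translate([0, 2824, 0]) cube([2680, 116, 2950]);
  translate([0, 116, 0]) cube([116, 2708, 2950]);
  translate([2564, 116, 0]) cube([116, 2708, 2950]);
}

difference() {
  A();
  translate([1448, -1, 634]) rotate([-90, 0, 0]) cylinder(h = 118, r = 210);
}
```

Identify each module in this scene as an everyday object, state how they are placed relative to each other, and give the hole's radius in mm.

The subtracted cylinder has r = 210 mm.

A is a house frame. The house frame has a circular hole through its front wall. The hole's radius is 210 mm.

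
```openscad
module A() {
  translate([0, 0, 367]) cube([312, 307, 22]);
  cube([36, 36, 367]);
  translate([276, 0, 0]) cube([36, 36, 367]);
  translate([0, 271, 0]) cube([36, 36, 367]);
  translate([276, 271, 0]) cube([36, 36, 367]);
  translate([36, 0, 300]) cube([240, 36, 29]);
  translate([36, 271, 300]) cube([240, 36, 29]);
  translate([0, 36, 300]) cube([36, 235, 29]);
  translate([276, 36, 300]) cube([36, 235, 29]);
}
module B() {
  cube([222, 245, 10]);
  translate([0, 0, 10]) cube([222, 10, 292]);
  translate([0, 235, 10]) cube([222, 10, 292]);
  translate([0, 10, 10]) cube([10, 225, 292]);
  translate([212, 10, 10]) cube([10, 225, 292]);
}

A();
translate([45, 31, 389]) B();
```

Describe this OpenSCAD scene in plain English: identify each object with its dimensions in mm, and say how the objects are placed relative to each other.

A is a four-legged stool. The seat is a 312×307×22 mm slab whose top surface is at z = 389 mm; four square legs, each 36×36 mm in cross-section, run from the floor (z = 0) to the underside of the seat, each flush with a corner of the seat. Four stretchers, 36 mm wide and 29 mm tall, connect adjacent legs with their undersides at z = 300 mm, each running between the inner faces of the legs it joins and aligned with the legs' outer faces on the other axis.

B is an open storage box with external size 222×245×302 mm and wall thickness 10 mm (the base is also 10 mm thick). The base covers the whole footprint; the four walls stand on the base, with the y-facing walls full-width and the x-facing walls fitting between their inner faces.

The open box is on top of the stool, centred.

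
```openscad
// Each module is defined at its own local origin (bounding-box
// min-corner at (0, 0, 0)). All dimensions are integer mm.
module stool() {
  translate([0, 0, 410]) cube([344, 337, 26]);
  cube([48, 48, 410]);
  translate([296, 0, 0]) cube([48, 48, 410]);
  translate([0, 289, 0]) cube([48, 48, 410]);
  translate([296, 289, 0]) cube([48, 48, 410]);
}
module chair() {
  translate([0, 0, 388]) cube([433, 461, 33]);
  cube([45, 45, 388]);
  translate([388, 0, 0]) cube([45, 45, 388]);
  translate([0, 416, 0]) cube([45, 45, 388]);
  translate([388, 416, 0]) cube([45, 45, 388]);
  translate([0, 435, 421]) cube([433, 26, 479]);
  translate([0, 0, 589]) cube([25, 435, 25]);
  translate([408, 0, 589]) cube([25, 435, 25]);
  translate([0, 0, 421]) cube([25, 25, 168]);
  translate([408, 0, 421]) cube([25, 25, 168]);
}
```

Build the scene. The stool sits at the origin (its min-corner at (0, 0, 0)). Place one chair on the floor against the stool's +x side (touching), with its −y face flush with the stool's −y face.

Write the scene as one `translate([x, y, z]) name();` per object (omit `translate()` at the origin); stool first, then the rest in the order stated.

stool();
translate([344, 0, 0]) chair();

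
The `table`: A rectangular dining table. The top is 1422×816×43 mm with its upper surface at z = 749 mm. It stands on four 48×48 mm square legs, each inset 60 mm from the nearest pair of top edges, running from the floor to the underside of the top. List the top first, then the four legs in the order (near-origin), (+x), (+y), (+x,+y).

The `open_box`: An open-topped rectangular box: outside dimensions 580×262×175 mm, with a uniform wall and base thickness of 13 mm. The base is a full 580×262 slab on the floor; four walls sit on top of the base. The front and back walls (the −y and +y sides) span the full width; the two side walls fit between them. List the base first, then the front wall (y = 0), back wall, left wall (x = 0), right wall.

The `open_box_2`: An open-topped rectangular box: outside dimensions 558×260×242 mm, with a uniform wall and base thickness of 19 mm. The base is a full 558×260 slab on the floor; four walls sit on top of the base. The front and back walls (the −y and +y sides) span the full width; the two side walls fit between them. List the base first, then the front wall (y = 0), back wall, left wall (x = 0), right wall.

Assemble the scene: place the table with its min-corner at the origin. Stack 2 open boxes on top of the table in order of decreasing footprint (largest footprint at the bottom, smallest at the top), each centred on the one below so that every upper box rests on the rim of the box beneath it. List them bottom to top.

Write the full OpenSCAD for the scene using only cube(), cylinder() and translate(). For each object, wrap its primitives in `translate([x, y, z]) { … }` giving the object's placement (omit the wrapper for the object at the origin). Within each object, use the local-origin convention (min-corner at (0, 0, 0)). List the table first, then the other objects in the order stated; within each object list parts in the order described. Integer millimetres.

translate([0, 0, 706]) cube([1422, 816, 43]);
translate([60, 60, 0]) cube([48, 48, 706]);
translate([1314, 60, 0]) cube([48, 48, 706]);
translate([60, 708, 0]) cube([48, 48, 706]);
translate([1314, 708, 0]) cube([48, 48, 706]);
translate([421, 277, 749]) {
  cube([580, 262, 13]);
  translate([0, 0, 13]) cube([580, 13, 162]);
  translate([0, 249, 13]) cube([580, 13, 162]);
  translate([0, 13, 13]) cube([13, 236, 162]);
  translate([567, 13, 13]) cube([13, 236, 162]);
}
translate([432, 278, 924]) {
  cube([558, 260, 19]);
  translate([0, 0, 19]) cube([558, 19, 223]);
  translate([0, 241, 19]) cube([558, 19, 223]);
  translate([0, 19, 19]) cube([19, 222, 223]);
  translate([539, 19, 19]) cube([19, 222, 223]);
}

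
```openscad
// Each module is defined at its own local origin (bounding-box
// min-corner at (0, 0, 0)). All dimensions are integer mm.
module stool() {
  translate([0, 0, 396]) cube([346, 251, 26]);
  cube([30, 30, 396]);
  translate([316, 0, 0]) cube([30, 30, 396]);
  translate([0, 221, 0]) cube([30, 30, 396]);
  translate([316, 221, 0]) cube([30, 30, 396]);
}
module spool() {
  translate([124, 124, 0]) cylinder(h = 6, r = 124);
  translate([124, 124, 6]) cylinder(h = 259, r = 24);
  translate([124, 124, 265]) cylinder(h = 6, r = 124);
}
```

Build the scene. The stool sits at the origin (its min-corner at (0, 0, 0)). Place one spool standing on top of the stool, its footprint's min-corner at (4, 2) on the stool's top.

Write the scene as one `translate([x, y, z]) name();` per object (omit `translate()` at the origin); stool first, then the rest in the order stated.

stool();
translate([4, 2, 422]) spool();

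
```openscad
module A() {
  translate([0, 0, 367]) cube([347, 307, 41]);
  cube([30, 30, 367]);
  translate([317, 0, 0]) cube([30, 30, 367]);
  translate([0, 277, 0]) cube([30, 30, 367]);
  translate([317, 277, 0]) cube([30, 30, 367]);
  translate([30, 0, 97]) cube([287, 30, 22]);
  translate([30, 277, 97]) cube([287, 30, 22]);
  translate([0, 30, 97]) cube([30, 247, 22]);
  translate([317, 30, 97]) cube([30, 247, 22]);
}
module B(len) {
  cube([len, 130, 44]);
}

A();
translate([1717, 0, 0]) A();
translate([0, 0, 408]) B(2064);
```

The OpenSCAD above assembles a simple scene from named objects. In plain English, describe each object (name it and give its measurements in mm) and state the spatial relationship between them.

A is a four-legged stool. The seat is 347×307 mm, 41 mm thick, top at z = 408 mm. It stands on four square legs, each 30×30 mm in cross-section, from z = 0 to the seat underside, each flush with a corner of the seat. Four stretchers, 30 mm wide and 22 mm tall, connect adjacent legs with their undersides at z = 97 mm, each running between the inner faces of the legs it joins and aligned with the legs' outer faces on the other axis.

B is a rectangular beam 2064 mm long (x), 130 mm deep (y), 44 mm thick (z).

The beam spans the tops of two stools placed 1370 mm apart, resting at z = 408 mm.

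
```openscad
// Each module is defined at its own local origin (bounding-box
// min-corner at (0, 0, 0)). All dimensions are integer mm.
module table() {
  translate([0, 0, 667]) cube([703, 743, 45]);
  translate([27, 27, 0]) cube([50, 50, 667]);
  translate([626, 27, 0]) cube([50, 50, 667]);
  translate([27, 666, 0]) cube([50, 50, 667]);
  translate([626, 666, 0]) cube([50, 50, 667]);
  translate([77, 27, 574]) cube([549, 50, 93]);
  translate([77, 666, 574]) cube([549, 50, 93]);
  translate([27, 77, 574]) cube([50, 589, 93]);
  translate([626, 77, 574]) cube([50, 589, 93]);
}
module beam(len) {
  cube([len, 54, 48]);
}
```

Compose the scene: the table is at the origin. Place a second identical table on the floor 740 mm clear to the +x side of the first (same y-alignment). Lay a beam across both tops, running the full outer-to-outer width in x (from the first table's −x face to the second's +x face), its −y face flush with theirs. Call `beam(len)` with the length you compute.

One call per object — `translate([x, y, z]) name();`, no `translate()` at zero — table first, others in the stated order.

table();
translate([1443, 0, 0]) table();
translate([0, 0, 712]) beam(2146);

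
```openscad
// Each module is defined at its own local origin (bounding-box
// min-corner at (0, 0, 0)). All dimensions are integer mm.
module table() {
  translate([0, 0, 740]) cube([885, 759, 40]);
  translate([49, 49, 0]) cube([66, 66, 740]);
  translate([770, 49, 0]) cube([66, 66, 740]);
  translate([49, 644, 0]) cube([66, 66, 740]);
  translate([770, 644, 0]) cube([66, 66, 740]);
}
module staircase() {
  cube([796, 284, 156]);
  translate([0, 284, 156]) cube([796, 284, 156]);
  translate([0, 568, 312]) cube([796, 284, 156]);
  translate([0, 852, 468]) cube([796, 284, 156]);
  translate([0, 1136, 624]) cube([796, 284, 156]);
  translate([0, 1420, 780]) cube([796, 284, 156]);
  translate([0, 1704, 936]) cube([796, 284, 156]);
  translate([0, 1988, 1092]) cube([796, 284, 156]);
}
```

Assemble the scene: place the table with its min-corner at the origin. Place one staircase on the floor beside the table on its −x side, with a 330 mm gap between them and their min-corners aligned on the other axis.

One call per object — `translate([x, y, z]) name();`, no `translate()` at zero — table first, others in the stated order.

table();
translate([-1126, 0, 0]) staircase();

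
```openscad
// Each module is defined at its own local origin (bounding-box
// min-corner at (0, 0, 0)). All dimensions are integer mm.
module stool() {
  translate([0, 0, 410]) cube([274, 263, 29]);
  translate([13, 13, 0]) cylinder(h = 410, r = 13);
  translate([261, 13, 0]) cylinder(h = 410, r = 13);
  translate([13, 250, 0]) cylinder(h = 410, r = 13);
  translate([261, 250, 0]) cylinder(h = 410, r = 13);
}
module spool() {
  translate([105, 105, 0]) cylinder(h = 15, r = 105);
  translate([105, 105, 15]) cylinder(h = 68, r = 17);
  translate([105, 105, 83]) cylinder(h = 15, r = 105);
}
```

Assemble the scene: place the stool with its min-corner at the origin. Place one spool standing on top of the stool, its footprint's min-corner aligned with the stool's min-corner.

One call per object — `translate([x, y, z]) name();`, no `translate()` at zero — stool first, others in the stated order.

stool();
translate([0, 0, 439]) spool();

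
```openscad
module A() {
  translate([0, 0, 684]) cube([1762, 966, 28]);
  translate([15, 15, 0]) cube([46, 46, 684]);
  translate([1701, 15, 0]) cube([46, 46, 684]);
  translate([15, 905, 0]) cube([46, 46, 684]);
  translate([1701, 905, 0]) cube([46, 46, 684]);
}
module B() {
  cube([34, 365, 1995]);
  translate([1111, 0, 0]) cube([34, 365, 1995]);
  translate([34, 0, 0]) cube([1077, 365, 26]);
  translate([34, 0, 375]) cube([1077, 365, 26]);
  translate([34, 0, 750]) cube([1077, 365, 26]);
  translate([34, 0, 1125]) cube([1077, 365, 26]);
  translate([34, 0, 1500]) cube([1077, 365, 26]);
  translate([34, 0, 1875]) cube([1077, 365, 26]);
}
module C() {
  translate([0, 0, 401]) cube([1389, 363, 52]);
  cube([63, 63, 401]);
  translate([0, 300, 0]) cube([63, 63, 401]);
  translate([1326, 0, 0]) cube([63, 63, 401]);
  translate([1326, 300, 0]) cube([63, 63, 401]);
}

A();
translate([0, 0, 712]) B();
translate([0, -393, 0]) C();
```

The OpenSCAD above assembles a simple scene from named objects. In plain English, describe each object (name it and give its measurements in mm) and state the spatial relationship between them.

A is a rectangular dining table. The top is 1762×966×28 mm with its upper surface at z = 712 mm. It stands on four 46×46 mm square legs, each inset 15 mm from the nearest pair of top edges, running from the floor to the underside of the top.

B is a bookshelf 1145 mm wide overall, 365 mm deep and 1995 mm tall. The two sides are 34 mm thick vertical panels. 6 horizontal shelves of 26 mm thickness span between the inner faces of the sides; the lowest shelf sits on the floor and shelves are stacked with a clear vertical gap of 349 mm between each pair.

C is a bench: a 1389×363 mm seat slab, 52 mm thick, top at z = 453 mm, on four 63×63 mm square legs flush with the seat corners and standing on z = 0.

The bookshelf is on top of the table. The bench is on the floor beside the table on its −y side.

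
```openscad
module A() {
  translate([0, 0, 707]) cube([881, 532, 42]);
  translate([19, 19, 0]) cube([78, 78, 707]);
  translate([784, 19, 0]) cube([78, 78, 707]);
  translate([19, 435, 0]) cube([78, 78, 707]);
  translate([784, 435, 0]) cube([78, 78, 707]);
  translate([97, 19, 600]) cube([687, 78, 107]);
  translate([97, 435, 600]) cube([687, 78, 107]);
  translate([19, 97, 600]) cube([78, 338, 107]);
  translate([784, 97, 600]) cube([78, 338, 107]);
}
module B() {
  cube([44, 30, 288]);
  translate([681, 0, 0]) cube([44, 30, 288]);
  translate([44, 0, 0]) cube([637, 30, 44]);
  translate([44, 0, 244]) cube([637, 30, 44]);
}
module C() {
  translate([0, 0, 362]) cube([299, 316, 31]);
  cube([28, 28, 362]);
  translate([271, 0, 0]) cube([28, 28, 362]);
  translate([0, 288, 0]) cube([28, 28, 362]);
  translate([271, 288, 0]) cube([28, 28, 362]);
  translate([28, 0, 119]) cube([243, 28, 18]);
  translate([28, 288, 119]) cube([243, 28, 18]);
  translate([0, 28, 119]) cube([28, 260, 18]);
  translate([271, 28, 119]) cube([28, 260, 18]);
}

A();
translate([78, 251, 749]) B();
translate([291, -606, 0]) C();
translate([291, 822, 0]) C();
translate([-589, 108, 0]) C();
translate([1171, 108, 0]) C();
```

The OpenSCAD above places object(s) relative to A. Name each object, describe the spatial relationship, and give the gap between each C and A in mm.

Each stool's nearest face is 290 mm from the table's bounding box.

A is a table. B is a picture frame. C is a stool. The picture frame is on top of the table, centred. Four stools sit around the table at the −y, +y, −x, +x sides. The gap between each stool and the table is 290 mm.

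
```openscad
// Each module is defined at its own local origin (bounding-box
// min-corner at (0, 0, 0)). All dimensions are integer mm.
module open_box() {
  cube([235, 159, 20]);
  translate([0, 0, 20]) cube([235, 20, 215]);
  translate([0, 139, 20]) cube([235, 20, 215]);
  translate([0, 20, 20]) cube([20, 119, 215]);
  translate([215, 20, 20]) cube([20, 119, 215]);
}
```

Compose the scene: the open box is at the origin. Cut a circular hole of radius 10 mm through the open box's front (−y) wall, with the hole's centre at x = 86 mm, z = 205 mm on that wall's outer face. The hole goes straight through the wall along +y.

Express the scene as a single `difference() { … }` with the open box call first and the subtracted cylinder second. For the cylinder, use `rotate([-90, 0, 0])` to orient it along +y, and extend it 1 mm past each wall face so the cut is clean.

difference() {
  open_box();
  translate([86, -1, 205]) rotate([-90, 0, 0]) cylinder(h = 22, r = 10);
}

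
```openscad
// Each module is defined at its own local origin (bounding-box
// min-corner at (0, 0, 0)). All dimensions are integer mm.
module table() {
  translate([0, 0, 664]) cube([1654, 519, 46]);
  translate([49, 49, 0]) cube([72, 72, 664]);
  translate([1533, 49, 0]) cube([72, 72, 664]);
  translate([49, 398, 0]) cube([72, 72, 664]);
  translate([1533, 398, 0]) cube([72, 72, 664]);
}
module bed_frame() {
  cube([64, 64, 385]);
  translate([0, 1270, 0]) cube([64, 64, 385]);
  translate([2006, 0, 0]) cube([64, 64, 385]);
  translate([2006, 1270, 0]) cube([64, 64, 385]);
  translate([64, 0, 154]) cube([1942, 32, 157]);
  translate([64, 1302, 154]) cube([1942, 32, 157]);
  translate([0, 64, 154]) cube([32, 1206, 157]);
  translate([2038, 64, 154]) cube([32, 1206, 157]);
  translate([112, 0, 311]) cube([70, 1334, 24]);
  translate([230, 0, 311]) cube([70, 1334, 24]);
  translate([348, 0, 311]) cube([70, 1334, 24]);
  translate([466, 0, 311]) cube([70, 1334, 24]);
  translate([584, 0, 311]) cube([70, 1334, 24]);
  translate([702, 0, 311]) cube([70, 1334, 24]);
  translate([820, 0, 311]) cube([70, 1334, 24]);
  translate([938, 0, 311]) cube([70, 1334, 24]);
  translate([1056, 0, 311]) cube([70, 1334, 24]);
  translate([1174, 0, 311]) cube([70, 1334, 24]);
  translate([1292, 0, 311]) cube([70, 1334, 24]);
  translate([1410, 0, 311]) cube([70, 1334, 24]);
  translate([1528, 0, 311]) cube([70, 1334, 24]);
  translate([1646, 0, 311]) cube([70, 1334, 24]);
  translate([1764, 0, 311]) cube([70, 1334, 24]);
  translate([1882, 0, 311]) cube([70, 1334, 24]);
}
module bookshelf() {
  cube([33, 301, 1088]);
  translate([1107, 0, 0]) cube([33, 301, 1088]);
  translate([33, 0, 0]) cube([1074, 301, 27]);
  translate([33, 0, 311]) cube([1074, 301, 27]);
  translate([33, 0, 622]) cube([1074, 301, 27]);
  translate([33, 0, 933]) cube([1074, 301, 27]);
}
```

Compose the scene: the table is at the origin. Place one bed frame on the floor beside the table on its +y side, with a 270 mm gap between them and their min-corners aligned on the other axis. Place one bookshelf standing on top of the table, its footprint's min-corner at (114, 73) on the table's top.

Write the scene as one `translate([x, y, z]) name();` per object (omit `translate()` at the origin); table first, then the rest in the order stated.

table();
translate([0, 789, 0]) bed_frame();
translate([114, 73, 710]) bookshelf();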